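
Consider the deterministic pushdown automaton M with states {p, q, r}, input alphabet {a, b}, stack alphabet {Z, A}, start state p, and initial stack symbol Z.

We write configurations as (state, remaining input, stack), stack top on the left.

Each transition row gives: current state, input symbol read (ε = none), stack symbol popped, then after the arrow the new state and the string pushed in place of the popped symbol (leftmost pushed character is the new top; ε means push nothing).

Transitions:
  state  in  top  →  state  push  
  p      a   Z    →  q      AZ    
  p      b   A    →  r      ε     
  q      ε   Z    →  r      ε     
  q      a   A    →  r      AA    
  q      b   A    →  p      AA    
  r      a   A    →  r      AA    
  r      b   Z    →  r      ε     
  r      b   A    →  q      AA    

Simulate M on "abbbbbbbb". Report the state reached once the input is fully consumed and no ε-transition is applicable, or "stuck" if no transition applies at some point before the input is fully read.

(p, abbbbbbbb, Z) ⊢ (q, bbbbbbbb, AZ) ⊢ (p, bbbbbbb, AAZ) ⊢ (r, bbbbbb, AZ) ⊢ (q, bbbbb, AAZ) ⊢ (p, bbbb, AAAZ) ⊢ (r, bbb, AAZ) ⊢ (q, bb, AAAZ) ⊢ (p, b, AAAAZ) ⊢ (r, ε, AAAZ)
All input consumed; M is in state r.

r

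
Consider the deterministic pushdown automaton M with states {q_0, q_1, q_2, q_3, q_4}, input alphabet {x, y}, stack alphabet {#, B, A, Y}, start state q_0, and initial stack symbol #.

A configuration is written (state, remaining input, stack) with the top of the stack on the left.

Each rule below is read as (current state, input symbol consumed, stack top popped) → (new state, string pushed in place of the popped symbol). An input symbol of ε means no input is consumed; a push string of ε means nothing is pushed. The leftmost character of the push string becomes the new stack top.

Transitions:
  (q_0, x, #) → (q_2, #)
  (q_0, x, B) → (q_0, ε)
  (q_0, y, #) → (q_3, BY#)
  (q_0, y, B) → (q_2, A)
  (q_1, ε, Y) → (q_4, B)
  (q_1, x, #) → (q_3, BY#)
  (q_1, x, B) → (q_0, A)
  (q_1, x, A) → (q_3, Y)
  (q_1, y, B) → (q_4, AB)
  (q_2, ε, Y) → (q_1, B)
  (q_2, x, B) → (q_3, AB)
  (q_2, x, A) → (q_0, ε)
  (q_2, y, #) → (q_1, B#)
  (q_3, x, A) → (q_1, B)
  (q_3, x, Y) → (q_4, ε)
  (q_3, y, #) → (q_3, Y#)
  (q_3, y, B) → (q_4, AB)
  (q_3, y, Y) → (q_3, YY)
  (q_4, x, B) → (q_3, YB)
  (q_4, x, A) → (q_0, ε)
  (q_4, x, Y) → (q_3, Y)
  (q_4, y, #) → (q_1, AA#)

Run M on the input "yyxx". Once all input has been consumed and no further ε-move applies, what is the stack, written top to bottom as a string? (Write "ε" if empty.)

(q_0, yyxx, #)
  read y, top #: go to q_3, push BY# → (q_3, yxx, BY#)
  read y, top B: go to q_4, push AB → (q_4, xx, ABY#)
  read x, top A: go to q_0, push ε → (q_0, x, BY#)
  read x, top B: go to q_0, push ε → (q_0, ε, Y#)
All input consumed in state q_0 with stack Y#.

Y#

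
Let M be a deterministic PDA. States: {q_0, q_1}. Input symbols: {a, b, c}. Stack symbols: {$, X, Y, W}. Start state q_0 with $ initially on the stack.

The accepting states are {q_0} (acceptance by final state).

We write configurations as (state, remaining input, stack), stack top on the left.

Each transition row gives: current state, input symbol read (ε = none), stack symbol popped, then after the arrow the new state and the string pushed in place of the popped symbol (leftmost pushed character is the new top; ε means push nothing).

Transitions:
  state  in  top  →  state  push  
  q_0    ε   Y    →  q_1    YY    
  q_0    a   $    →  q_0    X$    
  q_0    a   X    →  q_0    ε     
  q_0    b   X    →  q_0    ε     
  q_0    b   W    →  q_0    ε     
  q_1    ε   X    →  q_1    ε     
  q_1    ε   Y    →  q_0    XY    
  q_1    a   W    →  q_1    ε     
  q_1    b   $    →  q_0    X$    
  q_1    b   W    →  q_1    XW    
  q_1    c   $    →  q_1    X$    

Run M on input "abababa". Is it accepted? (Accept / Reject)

(q_0, abababa, $)
  read a, top $: go to q_0, push X$ → (q_0, bababa, X$)
  read b, top X: go to q_0, push ε → (q_0, ababa, $)
  read a, top $: go to q_0, push X$ → (q_0, baba, X$)
  read b, top X: go to q_0, push ε → (q_0, aba, $)
  read a, top $: go to q_0, push X$ → (q_0, ba, X$)
  read b, top X: go to q_0, push ε → (q_0, a, $)
  read a, top $: go to q_0, push X$ → (q_0, ε, X$)
All input consumed; state q_0 ∈ F.

Accept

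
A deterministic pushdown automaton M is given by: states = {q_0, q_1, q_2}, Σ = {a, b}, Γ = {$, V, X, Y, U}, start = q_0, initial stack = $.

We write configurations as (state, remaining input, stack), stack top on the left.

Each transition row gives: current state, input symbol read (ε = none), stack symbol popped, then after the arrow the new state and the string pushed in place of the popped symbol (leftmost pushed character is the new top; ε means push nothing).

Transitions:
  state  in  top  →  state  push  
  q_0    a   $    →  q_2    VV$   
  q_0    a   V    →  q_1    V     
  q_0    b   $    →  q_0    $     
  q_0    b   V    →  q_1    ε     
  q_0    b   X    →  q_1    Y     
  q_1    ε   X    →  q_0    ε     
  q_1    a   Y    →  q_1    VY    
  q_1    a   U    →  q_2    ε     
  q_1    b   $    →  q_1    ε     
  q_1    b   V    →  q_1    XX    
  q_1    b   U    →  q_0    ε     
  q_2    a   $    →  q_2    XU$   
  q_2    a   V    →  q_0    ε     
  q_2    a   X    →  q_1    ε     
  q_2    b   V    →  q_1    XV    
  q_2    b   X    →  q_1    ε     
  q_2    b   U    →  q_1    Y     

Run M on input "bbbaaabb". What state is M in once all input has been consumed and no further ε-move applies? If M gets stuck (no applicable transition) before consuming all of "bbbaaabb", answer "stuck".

q_1

(q_0, bbbaaabb, $)
  read b, top $: go to q_0, push $ → (q_0, bbaaabb, $)
  read b, top $: go to q_0, push $ → (q_0, baaabb, $)
  read b, top $: go to q_0, push $ → (q_0, aaabb, $)
  read a, top $: go to q_2, push VV$ → (q_2, aabb, VV$)
  read a, top V: go to q_0, push ε → (q_0, abb, V$)
  read a, top V: go to q_1, push V → (q_1, bb, V$)
  read b, top V: go to q_1, push XX → (q_1, b, XX$)
  ε-move, top X: go to q_0, push ε → (q_0, b, X$)
  read b, top X: go to q_1, push Y → (q_1, ε, Y$)
All input consumed; M is in state q_1.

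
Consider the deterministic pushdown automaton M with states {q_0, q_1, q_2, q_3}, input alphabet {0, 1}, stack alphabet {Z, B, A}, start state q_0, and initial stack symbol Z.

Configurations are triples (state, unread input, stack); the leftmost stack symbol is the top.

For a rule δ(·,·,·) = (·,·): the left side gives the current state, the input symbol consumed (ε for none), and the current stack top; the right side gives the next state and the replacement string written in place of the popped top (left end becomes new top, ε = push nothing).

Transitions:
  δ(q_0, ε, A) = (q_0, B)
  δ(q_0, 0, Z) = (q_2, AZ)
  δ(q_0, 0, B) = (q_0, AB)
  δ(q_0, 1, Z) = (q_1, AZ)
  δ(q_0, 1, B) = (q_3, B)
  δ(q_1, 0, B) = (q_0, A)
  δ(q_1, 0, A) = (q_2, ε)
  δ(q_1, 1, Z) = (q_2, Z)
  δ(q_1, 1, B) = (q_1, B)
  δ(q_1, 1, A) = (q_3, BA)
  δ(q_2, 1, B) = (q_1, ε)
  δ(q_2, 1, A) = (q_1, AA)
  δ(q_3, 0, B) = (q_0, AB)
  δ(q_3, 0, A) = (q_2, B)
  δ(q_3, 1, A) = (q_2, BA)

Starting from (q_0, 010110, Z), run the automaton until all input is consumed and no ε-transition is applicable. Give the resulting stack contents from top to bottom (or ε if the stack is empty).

(q_0, 010110, Z) ⊢ (q_2, 10110, AZ) ⊢ (q_1, 0110, AAZ) ⊢ (q_2, 110, AZ) ⊢ (q_1, 10, AAZ) ⊢ (q_3, 0, BAAZ) ⊢ (q_0, ε, ABAAZ) ⊢ (q_0, ε, BBAAZ)
All input consumed in state q_0 with stack BBAAZ.

BBAAZ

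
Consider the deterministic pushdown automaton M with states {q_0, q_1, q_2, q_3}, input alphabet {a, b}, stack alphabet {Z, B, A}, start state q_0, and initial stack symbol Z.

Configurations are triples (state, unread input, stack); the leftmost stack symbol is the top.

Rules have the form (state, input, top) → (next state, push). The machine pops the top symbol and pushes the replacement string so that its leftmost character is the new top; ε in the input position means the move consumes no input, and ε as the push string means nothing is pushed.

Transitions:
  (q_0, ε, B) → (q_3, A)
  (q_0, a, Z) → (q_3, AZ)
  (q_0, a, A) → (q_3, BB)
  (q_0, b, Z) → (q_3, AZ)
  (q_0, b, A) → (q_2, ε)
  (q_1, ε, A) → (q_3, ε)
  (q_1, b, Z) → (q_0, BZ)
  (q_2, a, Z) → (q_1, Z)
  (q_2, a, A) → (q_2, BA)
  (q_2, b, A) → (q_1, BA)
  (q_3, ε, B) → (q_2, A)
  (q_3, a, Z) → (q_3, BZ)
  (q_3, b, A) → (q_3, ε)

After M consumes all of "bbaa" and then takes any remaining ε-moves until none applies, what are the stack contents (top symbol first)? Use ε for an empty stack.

BAZ

(q_0, bbaa, Z)
  read b, top Z: go to q_3, push AZ → (q_3, baa, AZ)
  read b, top A: go to q_3, push ε → (q_3, aa, Z)
  read a, top Z: go to q_3, push BZ → (q_3, a, BZ)
  ε-move, top B: go to q_2, push A → (q_2, a, AZ)
  read a, top A: go to q_2, push BA → (q_2, ε, BAZ)
All input consumed in state q_2 with stack BAZ.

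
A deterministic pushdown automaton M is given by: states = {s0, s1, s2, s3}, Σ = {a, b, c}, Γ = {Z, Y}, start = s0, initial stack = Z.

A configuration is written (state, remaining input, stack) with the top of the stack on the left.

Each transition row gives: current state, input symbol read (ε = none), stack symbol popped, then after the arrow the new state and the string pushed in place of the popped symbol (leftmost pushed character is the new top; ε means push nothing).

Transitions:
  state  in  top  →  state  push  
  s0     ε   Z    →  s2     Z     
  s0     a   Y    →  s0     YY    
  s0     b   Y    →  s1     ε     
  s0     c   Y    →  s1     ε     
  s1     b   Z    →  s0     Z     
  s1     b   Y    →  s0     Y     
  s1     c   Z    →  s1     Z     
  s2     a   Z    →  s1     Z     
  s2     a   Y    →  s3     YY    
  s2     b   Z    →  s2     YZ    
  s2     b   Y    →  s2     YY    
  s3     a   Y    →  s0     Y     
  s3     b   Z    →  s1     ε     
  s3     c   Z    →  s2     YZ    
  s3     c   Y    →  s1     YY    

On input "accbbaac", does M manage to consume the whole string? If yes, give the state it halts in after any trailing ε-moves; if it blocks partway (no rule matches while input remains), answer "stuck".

s1

(s0, accbbaac, Z) ⊢ (s2, accbbaac, Z) ⊢ (s1, ccbbaac, Z) ⊢ (s1, cbbaac, Z) ⊢ (s1, bbaac, Z) ⊢ (s0, baac, Z) ⊢ (s2, baac, Z) ⊢ (s2, aac, YZ) ⊢ (s3, ac, YYZ) ⊢ (s0, c, YYZ) ⊢ (s1, ε, YZ)
All input consumed; M is in state s1.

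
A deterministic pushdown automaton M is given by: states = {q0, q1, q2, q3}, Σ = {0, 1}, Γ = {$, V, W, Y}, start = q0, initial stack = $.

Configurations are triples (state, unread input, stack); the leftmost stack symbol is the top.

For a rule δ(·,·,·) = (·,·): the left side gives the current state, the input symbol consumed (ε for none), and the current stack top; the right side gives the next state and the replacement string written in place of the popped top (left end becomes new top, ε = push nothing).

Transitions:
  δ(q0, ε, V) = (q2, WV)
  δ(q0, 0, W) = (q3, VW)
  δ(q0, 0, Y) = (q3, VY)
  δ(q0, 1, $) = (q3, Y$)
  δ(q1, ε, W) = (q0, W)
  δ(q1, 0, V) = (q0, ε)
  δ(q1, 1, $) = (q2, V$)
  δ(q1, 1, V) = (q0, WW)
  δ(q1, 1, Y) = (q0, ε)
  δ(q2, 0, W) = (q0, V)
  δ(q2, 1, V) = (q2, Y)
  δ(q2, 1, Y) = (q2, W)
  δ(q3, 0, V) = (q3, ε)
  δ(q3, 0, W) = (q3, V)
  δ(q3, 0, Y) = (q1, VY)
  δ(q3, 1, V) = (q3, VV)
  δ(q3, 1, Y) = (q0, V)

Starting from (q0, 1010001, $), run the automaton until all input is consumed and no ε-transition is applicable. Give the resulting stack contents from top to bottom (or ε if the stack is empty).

(q0, 1010001, $)
  read 1, top $: go to q3, push Y$ → (q3, 010001, Y$)
  read 0, top Y: go to q1, push VY → (q1, 10001, VY$)
  read 1, top V: go to q0, push WW → (q0, 0001, WWY$)
  read 0, top W: go to q3, push VW → (q3, 001, VWWY$)
  read 0, top V: go to q3, push ε → (q3, 01, WWY$)
  read 0, top W: go to q3, push V → (q3, 1, VWY$)
  read 1, top V: go to q3, push VV → (q3, ε, VVWY$)
All input consumed in state q3 with stack VVWY$.

VVWY$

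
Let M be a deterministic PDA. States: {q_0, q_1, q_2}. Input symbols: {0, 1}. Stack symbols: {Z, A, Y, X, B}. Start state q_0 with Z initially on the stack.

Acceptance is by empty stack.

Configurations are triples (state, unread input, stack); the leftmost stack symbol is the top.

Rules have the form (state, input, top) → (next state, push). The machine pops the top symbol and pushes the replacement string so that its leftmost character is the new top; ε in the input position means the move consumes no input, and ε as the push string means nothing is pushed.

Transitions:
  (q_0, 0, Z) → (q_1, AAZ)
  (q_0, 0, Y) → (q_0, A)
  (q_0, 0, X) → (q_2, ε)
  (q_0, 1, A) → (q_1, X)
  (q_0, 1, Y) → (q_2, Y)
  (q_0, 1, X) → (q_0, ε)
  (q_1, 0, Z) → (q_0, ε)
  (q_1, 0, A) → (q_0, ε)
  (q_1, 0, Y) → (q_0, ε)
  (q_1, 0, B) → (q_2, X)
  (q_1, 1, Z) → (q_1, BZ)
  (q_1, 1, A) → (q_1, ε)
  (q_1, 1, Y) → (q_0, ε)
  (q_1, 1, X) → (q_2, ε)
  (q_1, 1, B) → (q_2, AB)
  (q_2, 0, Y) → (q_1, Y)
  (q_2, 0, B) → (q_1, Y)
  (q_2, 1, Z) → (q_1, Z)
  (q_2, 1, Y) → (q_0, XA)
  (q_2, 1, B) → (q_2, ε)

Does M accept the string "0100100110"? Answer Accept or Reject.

Accept

(q_0, 0100100110, Z)
  read 0, top Z: go to q_1, push AAZ → (q_1, 100100110, AAZ)
  read 1, top A: go to q_1, push ε → (q_1, 00100110, AZ)
  read 0, top A: go to q_0, push ε → (q_0, 0100110, Z)
  read 0, top Z: go to q_1, push AAZ → (q_1, 100110, AAZ)
  read 1, top A: go to q_1, push ε → (q_1, 00110, AZ)
  read 0, top A: go to q_0, push ε → (q_0, 0110, Z)
  read 0, top Z: go to q_1, push AAZ → (q_1, 110, AAZ)
  read 1, top A: go to q_1, push ε → (q_1, 10, AZ)
  read 1, top A: go to q_1, push ε → (q_1, 0, Z)
  read 0, top Z: go to q_0, push ε → (q_0, ε, ε)
All input consumed and the stack is empty.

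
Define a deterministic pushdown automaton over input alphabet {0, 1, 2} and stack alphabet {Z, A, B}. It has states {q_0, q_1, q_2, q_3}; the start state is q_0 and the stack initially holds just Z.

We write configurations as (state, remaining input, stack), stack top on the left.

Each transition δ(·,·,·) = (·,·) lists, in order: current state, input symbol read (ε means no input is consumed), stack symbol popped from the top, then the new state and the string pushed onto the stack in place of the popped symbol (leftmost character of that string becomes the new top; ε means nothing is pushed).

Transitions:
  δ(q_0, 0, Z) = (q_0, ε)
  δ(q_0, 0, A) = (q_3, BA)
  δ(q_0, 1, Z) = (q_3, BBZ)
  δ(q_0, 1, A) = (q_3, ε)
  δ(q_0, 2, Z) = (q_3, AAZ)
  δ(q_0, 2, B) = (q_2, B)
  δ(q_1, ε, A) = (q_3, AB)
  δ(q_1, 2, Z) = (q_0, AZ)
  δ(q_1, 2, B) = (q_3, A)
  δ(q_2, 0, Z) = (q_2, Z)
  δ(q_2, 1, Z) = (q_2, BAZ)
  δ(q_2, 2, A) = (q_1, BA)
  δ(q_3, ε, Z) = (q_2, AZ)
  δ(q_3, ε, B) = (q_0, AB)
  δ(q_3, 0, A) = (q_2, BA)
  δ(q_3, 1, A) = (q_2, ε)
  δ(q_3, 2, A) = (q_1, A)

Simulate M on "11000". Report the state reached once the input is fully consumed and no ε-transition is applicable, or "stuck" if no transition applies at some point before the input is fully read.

q_0

(q_0, 11000, Z) ⊢ (q_3, 1000, BBZ) ⊢ (q_0, 1000, ABBZ) ⊢ (q_3, 000, BBZ) ⊢ (q_0, 000, ABBZ) ⊢ (q_3, 00, BABBZ) ⊢ (q_0, 00, ABABBZ) ⊢ (q_3, 0, BABABBZ) ⊢ (q_0, 0, ABABABBZ) ⊢ (q_3, ε, BABABABBZ) ⊢ (q_0, ε, ABABABABBZ)
All input consumed; M is in state q_0.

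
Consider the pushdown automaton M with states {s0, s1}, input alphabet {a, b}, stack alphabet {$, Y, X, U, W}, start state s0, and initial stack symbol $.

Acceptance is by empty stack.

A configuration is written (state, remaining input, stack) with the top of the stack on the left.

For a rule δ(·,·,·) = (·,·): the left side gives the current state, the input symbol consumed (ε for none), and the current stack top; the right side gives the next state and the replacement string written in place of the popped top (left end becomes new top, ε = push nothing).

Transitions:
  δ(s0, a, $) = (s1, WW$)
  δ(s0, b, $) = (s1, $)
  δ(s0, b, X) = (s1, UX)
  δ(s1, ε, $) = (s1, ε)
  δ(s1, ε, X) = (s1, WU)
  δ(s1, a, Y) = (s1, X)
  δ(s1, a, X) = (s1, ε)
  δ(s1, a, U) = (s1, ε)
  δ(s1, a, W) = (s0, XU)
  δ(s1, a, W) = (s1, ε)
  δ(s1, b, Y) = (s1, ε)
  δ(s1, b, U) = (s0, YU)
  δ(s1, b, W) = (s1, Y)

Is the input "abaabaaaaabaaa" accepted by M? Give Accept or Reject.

Accept

One accepting computation: (s0, abaabaaaaabaaa, $) ⊢ (s1, baabaaaaabaaa, WW$) ⊢ (s1, aabaaaaabaaa, YW$) ⊢ (s1, abaaaaabaaa, XW$) ⊢ (s1, abaaaaabaaa, WUW$) ⊢ (s0, baaaaabaaa, XUUW$) ⊢ (s1, aaaaabaaa, UXUUW$) ⊢ (s1, aaaabaaa, XUUW$) ⊢ (s1, aaabaaa, UUW$) ⊢ (s1, aabaaa, UW$) ⊢ (s1, abaaa, W$) ⊢ (s0, baaa, XU$) ⊢ (s1, aaa, UXU$) ⊢ (s1, aa, XU$) ⊢ (s1, a, U$) ⊢ (s1, ε, $) ⊢ (s1, ε, ε)
All input consumed and the stack is empty.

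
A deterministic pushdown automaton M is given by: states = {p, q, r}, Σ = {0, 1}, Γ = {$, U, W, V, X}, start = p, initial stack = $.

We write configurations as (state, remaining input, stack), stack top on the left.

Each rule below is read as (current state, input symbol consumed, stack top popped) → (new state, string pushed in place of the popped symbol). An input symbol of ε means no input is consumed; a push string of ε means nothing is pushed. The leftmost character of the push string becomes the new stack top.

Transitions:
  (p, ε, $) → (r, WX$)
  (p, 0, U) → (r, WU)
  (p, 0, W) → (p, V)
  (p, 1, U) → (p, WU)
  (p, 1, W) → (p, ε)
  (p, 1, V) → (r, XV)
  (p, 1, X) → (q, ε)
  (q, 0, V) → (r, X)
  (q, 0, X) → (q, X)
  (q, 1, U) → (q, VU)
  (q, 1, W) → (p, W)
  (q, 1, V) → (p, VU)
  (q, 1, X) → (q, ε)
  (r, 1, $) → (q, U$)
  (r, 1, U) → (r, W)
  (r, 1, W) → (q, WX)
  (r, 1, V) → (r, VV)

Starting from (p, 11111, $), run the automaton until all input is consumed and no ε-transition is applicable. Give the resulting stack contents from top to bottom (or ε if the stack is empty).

(p, 11111, $)
  ε-move, top $: go to r, push WX$ → (r, 11111, WX$)
  read 1, top W: go to q, push WX → (q, 1111, WXX$)
  read 1, top W: go to p, push W → (p, 111, WXX$)
  read 1, top W: go to p, push ε → (p, 11, XX$)
  read 1, top X: go to q, push ε → (q, 1, X$)
  read 1, top X: go to q, push ε → (q, ε, $)
All input consumed in state q with stack $.

$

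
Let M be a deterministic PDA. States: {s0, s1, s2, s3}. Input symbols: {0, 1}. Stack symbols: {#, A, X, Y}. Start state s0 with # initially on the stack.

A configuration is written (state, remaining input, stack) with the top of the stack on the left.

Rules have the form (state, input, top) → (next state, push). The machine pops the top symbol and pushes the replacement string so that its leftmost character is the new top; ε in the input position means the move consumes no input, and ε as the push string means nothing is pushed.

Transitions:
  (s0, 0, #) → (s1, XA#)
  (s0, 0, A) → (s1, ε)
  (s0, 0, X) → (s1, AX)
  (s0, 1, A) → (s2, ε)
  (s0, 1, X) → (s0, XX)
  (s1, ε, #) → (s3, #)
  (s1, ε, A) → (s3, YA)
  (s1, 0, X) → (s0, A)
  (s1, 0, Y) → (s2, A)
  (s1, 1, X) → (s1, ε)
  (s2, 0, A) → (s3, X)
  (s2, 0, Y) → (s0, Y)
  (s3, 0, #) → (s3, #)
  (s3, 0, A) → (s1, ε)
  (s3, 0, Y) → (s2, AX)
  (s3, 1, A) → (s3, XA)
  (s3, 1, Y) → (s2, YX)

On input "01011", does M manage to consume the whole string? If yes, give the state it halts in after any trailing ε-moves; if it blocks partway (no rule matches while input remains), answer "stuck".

stuck

(s0, 01011, #)
  read 0, top #: go to s1, push XA# → (s1, 1011, XA#)
  read 1, top X: go to s1, push ε → (s1, 011, A#)
  ε-move, top A: go to s3, push YA → (s3, 011, YA#)
  read 0, top Y: go to s2, push AX → (s2, 11, AXA#)
No transition for (s2, 1, top A); M blocks with input 11 remaining.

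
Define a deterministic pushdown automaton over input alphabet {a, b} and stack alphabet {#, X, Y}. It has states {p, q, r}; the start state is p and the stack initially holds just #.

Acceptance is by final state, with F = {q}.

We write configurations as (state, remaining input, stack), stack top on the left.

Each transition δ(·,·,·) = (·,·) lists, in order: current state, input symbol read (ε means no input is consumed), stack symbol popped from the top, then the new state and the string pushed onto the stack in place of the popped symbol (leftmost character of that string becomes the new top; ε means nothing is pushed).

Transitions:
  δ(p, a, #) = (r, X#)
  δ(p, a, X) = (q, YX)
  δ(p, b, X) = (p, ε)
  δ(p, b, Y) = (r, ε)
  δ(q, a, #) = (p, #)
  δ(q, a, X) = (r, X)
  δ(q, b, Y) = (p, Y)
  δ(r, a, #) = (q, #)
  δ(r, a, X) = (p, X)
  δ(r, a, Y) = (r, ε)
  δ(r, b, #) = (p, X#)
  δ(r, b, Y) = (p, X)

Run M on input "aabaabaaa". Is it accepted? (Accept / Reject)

(p, aabaabaaa, #) ⊢ (r, abaabaaa, X#) ⊢ (p, baabaaa, X#) ⊢ (p, aabaaa, #) ⊢ (r, abaaa, X#) ⊢ (p, baaa, X#) ⊢ (p, aaa, #) ⊢ (r, aa, X#) ⊢ (p, a, X#) ⊢ (q, ε, YX#)
All input consumed; state q ∈ F.

Accept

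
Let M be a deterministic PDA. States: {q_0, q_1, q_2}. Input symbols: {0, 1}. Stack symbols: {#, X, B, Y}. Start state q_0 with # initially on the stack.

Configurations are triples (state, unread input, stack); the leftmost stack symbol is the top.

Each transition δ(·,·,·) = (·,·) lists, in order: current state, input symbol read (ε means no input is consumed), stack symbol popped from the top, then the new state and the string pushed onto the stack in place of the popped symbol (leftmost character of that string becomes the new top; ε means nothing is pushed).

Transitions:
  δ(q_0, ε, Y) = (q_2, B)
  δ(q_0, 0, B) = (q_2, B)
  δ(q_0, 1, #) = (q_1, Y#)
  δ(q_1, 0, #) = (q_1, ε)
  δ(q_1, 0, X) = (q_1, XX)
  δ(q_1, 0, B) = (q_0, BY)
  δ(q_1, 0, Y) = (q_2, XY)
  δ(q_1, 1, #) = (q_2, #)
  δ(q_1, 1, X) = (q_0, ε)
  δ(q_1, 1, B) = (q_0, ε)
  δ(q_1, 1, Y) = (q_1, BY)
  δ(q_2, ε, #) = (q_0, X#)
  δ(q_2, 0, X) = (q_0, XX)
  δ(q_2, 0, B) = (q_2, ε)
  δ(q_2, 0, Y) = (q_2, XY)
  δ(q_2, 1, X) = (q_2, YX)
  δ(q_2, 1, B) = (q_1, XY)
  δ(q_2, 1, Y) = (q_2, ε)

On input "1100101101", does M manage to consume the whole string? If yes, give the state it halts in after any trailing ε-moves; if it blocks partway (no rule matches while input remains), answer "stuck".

(q_0, 1100101101, #) ⊢ (q_1, 100101101, Y#) ⊢ (q_1, 00101101, BY#) ⊢ (q_0, 0101101, BYY#) ⊢ (q_2, 101101, BYY#) ⊢ (q_1, 01101, XYYY#) ⊢ (q_1, 1101, XXYYY#) ⊢ (q_0, 101, XYYY#)
No transition for (q_0, 1, top X); M blocks with input 101 remaining.

stuck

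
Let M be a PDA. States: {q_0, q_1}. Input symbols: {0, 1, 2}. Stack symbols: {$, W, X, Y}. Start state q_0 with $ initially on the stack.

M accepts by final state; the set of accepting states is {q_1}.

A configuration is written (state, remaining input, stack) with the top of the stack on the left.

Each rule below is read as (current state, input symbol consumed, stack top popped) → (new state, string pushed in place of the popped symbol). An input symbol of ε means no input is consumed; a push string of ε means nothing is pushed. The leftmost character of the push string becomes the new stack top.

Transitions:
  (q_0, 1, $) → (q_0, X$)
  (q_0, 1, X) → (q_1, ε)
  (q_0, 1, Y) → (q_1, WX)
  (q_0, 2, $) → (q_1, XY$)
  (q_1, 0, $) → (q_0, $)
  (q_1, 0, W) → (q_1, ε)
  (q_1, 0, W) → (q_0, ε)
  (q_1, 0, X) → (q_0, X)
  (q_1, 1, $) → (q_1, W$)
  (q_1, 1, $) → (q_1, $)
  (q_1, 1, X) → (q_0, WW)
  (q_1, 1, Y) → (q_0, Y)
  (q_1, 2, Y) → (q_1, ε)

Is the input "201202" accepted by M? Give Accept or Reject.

One accepting computation: (q_0, 201202, $) ⊢ (q_1, 01202, XY$) ⊢ (q_0, 1202, XY$) ⊢ (q_1, 202, Y$) ⊢ (q_1, 02, $) ⊢ (q_0, 2, $) ⊢ (q_1, ε, XY$)
All input consumed and state q_1 ∈ F.

Accept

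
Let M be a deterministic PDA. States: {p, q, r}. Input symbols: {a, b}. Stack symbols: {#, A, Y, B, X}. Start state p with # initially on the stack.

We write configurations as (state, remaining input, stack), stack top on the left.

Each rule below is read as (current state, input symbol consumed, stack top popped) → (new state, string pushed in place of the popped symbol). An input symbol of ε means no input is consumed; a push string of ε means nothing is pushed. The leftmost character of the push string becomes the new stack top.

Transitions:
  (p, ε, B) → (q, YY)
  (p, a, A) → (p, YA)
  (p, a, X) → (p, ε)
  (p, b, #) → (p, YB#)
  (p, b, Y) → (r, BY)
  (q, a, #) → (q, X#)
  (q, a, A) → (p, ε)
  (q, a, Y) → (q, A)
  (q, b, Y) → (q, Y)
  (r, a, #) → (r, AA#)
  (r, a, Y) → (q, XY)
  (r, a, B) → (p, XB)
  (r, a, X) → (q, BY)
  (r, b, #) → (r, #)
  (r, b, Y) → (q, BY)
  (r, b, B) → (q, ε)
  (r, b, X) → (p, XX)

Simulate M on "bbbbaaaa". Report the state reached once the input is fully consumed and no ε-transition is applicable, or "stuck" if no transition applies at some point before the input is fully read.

(p, bbbbaaaa, #)
  read b, top #: go to p, push YB# → (p, bbbaaaa, YB#)
  read b, top Y: go to r, push BY → (r, bbaaaa, BYB#)
  read b, top B: go to q, push ε → (q, baaaa, YB#)
  read b, top Y: go to q, push Y → (q, aaaa, YB#)
  read a, top Y: go to q, push A → (q, aaa, AB#)
  read a, top A: go to p, push ε → (p, aa, B#)
  ε-move, top B: go to q, push YY → (q, aa, YY#)
  read a, top Y: go to q, push A → (q, a, AY#)
  read a, top A: go to p, push ε → (p, ε, Y#)
All input consumed; M is in state p.

p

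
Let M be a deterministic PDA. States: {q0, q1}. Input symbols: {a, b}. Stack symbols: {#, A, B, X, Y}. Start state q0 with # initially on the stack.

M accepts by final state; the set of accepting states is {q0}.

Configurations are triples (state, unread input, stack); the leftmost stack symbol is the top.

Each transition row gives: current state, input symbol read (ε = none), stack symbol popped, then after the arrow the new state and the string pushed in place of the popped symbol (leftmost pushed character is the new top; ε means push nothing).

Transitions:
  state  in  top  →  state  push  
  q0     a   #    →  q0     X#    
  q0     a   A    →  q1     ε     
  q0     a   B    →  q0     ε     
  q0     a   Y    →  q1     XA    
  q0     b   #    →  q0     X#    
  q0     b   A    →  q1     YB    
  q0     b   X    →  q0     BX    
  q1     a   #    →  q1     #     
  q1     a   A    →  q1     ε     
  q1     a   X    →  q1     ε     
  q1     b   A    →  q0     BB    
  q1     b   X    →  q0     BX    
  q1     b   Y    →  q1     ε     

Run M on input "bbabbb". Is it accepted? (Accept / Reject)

Reject

(q0, bbabbb, #)
  read b, top #: go to q0, push X# → (q0, babbb, X#)
  read b, top X: go to q0, push BX → (q0, abbb, BX#)
  read a, top B: go to q0, push ε → (q0, bbb, X#)
  read b, top X: go to q0, push BX → (q0, bb, BX#)
No transition applies at (q0, bb, BX#); input not fully consumed.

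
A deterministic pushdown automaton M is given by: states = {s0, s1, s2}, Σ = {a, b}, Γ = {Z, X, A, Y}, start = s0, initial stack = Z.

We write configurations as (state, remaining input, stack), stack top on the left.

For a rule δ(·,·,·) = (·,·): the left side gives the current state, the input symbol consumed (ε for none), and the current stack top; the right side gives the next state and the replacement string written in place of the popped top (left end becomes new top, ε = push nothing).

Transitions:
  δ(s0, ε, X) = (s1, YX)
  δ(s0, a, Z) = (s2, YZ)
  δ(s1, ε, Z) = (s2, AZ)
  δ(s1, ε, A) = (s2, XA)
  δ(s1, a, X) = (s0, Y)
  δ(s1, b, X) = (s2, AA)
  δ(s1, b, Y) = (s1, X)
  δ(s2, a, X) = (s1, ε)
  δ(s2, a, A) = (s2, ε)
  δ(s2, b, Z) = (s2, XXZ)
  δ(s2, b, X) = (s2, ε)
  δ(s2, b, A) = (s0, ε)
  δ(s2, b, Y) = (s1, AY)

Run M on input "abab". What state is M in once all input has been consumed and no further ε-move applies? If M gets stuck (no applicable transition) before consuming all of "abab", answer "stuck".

s2

(s0, abab, Z)
  read a, top Z: go to s2, push YZ → (s2, bab, YZ)
  read b, top Y: go to s1, push AY → (s1, ab, AYZ)
  ε-move, top A: go to s2, push XA → (s2, ab, XAYZ)
  read a, top X: go to s1, push ε → (s1, b, AYZ)
  ε-move, top A: go to s2, push XA → (s2, b, XAYZ)
  read b, top X: go to s2, push ε → (s2, ε, AYZ)
All input consumed; M is in state s2.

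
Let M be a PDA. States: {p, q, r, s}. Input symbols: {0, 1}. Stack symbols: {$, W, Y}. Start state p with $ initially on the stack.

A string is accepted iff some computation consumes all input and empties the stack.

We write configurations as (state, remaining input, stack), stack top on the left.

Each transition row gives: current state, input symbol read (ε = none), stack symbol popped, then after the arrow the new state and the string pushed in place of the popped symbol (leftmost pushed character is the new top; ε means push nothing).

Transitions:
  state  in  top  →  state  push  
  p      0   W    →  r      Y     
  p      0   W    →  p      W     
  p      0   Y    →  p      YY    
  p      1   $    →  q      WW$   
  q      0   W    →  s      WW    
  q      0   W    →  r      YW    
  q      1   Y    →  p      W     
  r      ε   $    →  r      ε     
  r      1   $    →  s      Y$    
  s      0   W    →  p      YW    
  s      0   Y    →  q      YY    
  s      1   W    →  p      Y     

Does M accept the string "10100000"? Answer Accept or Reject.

Reject

No computation consumes all input and empties the stack.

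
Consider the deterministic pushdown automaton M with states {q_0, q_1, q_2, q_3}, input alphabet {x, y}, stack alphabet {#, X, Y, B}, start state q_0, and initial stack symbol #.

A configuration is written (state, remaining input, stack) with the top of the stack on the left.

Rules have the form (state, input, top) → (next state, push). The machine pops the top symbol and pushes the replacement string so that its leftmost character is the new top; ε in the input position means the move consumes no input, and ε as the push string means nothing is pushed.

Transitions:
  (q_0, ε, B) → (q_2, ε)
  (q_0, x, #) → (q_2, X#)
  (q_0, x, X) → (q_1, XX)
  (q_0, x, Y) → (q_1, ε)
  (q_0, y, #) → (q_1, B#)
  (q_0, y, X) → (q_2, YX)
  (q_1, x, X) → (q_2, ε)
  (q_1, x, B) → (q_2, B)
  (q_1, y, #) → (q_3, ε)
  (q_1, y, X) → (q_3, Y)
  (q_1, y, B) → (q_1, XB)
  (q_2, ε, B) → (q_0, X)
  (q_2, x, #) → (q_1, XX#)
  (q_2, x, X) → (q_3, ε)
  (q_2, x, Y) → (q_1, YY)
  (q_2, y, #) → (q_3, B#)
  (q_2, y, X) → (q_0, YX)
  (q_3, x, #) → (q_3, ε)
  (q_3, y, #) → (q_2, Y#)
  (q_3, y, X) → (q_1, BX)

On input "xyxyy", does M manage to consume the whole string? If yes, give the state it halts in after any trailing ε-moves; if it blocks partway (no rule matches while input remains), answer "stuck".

stuck

(q_0, xyxyy, #)
  read x, top #: go to q_2, push X# → (q_2, yxyy, X#)
  read y, top X: go to q_0, push YX → (q_0, xyy, YX#)
  read x, top Y: go to q_1, push ε → (q_1, yy, X#)
  read y, top X: go to q_3, push Y → (q_3, y, Y#)
No transition for (q_3, y, top Y); M blocks with input y remaining.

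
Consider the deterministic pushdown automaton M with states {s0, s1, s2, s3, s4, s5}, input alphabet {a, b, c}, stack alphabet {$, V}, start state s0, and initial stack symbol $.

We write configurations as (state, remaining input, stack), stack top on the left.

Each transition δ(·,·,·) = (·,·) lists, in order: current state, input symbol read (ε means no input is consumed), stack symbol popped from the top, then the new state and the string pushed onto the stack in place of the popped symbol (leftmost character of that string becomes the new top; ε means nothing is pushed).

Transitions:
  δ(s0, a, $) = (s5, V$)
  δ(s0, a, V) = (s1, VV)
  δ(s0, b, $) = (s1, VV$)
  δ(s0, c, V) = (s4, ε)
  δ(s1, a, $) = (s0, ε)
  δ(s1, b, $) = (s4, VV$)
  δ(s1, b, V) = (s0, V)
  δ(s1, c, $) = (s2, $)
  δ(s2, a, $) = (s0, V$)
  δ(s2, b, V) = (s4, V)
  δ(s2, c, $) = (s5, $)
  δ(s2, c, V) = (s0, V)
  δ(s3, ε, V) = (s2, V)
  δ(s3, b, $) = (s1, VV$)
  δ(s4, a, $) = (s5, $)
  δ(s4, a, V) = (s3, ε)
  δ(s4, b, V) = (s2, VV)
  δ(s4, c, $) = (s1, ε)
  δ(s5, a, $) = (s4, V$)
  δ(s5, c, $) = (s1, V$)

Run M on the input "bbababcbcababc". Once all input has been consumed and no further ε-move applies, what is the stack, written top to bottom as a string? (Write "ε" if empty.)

VVVVV$

(s0, bbababcbcababc, $)
  read b, top $: go to s1, push VV$ → (s1, bababcbcababc, VV$)
  read b, top V: go to s0, push V → (s0, ababcbcababc, VV$)
  read a, top V: go to s1, push VV → (s1, babcbcababc, VVV$)
  read b, top V: go to s0, push V → (s0, abcbcababc, VVV$)
  read a, top V: go to s1, push VV → (s1, bcbcababc, VVVV$)
  read b, top V: go to s0, push V → (s0, cbcababc, VVVV$)
  read c, top V: go to s4, push ε → (s4, bcababc, VVV$)
  read b, top V: go to s2, push VV → (s2, cababc, VVVV$)
  read c, top V: go to s0, push V → (s0, ababc, VVVV$)
  read a, top V: go to s1, push VV → (s1, babc, VVVVV$)
  read b, top V: go to s0, push V → (s0, abc, VVVVV$)
  read a, top V: go to s1, push VV → (s1, bc, VVVVVV$)
  read b, top V: go to s0, push V → (s0, c, VVVVVV$)
  read c, top V: go to s4, push ε → (s4, ε, VVVVV$)
All input consumed in state s4 with stack VVVVV$.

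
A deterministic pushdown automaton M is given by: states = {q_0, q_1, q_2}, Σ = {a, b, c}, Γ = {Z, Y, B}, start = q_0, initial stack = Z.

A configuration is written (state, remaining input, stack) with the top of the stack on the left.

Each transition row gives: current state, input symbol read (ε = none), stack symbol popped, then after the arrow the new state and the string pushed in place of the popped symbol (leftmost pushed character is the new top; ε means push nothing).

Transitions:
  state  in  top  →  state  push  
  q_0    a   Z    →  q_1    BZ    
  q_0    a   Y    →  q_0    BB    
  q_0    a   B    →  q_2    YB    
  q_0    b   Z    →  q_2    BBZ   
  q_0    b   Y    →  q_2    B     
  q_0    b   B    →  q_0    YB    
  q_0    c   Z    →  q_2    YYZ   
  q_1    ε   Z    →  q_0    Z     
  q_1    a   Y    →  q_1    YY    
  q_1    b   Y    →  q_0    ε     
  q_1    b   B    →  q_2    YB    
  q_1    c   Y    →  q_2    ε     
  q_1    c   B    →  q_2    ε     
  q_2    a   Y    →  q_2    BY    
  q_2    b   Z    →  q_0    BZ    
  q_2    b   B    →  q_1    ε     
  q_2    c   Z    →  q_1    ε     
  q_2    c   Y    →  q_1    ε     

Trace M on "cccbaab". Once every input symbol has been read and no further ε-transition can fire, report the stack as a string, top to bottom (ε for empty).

(q_0, cccbaab, Z)
  read c, top Z: go to q_2, push YYZ → (q_2, ccbaab, YYZ)
  read c, top Y: go to q_1, push ε → (q_1, cbaab, YZ)
  read c, top Y: go to q_2, push ε → (q_2, baab, Z)
  read b, top Z: go to q_0, push BZ → (q_0, aab, BZ)
  read a, top B: go to q_2, push YB → (q_2, ab, YBZ)
  read a, top Y: go to q_2, push BY → (q_2, b, BYBZ)
  read b, top B: go to q_1, push ε → (q_1, ε, YBZ)
All input consumed in state q_1 with stack YBZ.

YBZ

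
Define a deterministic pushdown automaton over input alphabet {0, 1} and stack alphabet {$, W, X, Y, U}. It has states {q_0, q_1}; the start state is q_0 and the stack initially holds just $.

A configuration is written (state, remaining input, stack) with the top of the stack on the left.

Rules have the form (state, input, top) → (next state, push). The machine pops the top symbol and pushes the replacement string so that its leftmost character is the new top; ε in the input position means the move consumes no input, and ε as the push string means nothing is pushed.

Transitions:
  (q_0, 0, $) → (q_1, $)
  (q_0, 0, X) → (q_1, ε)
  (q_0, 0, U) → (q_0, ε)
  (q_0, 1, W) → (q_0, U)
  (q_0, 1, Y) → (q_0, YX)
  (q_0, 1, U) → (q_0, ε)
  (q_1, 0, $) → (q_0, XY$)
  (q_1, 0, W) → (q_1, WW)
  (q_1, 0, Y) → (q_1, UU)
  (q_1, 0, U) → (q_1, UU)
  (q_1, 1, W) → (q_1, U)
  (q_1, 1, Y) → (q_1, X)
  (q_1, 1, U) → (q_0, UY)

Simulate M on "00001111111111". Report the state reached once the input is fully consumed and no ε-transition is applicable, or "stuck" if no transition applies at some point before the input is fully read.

(q_0, 00001111111111, $)
  read 0, top $: go to q_1, push $ → (q_1, 0001111111111, $)
  read 0, top $: go to q_0, push XY$ → (q_0, 001111111111, XY$)
  read 0, top X: go to q_1, push ε → (q_1, 01111111111, Y$)
  read 0, top Y: go to q_1, push UU → (q_1, 1111111111, UU$)
  read 1, top U: go to q_0, push UY → (q_0, 111111111, UYU$)
  read 1, top U: go to q_0, push ε → (q_0, 11111111, YU$)
  read 1, top Y: go to q_0, push YX → (q_0, 1111111, YXU$)
  read 1, top Y: go to q_0, push YX → (q_0, 111111, YXXU$)
  read 1, top Y: go to q_0, push YX → (q_0, 11111, YXXXU$)
  read 1, top Y: go to q_0, push YX → (q_0, 1111, YXXXXU$)
  read 1, top Y: go to q_0, push YX → (q_0, 111, YXXXXXU$)
  read 1, top Y: go to q_0, push YX → (q_0, 11, YXXXXXXU$)
  read 1, top Y: go to q_0, push YX → (q_0, 1, YXXXXXXXU$)
  read 1, top Y: go to q_0, push YX → (q_0, ε, YXXXXXXXXU$)
All input consumed; M is in state q_0.

q_0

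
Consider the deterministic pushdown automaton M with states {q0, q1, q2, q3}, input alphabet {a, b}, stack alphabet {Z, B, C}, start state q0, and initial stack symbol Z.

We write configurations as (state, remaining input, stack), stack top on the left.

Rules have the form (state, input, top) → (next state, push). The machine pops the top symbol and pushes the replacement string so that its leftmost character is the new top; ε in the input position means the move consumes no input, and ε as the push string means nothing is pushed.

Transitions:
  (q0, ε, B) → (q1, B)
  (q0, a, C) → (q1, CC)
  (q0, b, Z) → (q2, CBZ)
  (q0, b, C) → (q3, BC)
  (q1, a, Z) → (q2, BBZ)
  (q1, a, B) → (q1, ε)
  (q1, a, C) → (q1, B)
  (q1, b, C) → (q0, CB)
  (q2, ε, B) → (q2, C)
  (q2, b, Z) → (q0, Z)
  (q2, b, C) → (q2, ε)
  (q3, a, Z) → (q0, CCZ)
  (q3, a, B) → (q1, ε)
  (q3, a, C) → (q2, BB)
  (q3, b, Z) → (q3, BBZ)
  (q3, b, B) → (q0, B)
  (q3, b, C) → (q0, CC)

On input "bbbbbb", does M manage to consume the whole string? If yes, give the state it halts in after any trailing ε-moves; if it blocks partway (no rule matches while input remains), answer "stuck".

(q0, bbbbbb, Z)
  read b, top Z: go to q2, push CBZ → (q2, bbbbb, CBZ)
  read b, top C: go to q2, push ε → (q2, bbbb, BZ)
  ε-move, top B: go to q2, push C → (q2, bbbb, CZ)
  read b, top C: go to q2, push ε → (q2, bbb, Z)
  read b, top Z: go to q0, push Z → (q0, bb, Z)
  read b, top Z: go to q2, push CBZ → (q2, b, CBZ)
  read b, top C: go to q2, push ε → (q2, ε, BZ)
  ε-move, top B: go to q2, push C → (q2, ε, CZ)
All input consumed; M is in state q2.

q2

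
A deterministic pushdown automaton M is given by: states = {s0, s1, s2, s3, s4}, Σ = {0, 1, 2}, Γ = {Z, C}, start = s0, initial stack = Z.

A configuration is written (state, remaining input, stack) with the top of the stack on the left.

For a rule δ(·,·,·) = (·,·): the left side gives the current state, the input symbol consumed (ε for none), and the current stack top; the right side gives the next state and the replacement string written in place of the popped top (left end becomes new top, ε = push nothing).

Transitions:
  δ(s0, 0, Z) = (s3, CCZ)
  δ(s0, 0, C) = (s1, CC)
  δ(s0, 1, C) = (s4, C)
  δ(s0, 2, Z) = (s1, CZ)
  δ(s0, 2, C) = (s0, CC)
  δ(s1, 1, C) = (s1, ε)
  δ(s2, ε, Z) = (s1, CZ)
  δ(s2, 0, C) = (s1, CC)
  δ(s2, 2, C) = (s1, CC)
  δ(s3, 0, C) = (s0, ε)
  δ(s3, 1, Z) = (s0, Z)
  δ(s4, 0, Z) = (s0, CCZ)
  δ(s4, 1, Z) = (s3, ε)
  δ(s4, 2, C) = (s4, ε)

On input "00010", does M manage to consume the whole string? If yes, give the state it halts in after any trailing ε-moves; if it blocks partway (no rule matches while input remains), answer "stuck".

(s0, 00010, Z)
  read 0, top Z: go to s3, push CCZ → (s3, 0010, CCZ)
  read 0, top C: go to s0, push ε → (s0, 010, CZ)
  read 0, top C: go to s1, push CC → (s1, 10, CCZ)
  read 1, top C: go to s1, push ε → (s1, 0, CZ)
No transition for (s1, 0, top C); M blocks with input 0 remaining.

stuck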